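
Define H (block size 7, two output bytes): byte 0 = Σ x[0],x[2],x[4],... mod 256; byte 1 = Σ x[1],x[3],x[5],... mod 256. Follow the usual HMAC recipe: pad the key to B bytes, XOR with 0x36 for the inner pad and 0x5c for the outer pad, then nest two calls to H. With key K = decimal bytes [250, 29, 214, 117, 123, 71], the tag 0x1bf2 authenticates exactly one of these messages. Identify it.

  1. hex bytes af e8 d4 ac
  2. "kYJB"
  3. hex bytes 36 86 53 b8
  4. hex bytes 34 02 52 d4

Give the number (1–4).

3

Key decimal bytes [250, 29, 214, 117, 123, 71] = fa 1d d6 75 7b 47 is 6 bytes ≤ B = 7; zero-pad to 7 bytes: K' = fa 1d d6 75 7b 47 00.
K' ⊕ ipad = cc 2b e0 43 4d 71 36; K' ⊕ opad = a6 41 8a 29 27 1b 5c.
m1: inner = H(cc 2b e0 43 4d 71 36 af e8 d4 ac) = c3 62; tag = H(a6 41 8a 29 27 1b 5c c3 62) = 1548
m2: inner = H(cc 2b e0 43 4d 71 36 6b 59 4a 42) = ca 94; tag = H(a6 41 8a 29 27 1b 5c ca 94) = 474f
m3: inner = H(cc 2b e0 43 4d 71 36 36 86 53 b8) = 6d 68; tag = H(a6 41 8a 29 27 1b 5c 6d 68) = 1bf2 ← matches
m4: inner = H(cc 2b e0 43 4d 71 36 34 02 52 d4) = 05 65; tag = H(a6 41 8a 29 27 1b 5c 05 65) = 188a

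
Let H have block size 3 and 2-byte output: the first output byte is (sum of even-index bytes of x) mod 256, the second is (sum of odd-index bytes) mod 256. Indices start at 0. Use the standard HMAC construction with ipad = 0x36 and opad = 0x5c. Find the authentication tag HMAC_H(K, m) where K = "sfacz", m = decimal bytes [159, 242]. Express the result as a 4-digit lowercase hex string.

Key "sfacz" = 73 66 61 63 7a is 5 bytes > B = 3, so hash it first: H(key) = 4e c9, then zero-pad to 3 bytes: K' = 4e c9 00.
K' ⊕ ipad = 78 ff 36.  K' ⊕ opad = 12 95 5c.
Inner input = (K'⊕ipad) ∥ m = 78 ff 36 ∥ 9f f2.
Inner hash: even-index sum = 416 mod 256 = 160; odd-index sum = 414 mod 256 = 158 → a0 9e.
Outer input = (K'⊕opad) ∥ inner = 12 95 5c ∥ a0 9e.
Outer hash (tag): even-index sum = 268 mod 256 = 12; odd-index sum = 309 mod 256 = 53 → 0c 35.

0c35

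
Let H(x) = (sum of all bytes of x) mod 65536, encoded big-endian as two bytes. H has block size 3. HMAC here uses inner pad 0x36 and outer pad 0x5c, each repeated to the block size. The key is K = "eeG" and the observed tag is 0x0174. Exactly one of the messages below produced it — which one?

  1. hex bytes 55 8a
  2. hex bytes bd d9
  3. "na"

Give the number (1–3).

3

Key "eeG" = 65 65 47 is exactly B = 3 bytes: K' = 65 65 47.
K' ⊕ ipad = 53 53 71; K' ⊕ opad = 39 39 1b.
m1: inner = H(53 53 71 55 8a) = 01 f6; tag = H(39 39 1b 01 f6) = 0184
m2: inner = H(53 53 71 bd d9) = 02 ad; tag = H(39 39 1b 02 ad) = 013c
m3: inner = H(53 53 71 6e 61) = 01 e6; tag = H(39 39 1b 01 e6) = 0174 ← matches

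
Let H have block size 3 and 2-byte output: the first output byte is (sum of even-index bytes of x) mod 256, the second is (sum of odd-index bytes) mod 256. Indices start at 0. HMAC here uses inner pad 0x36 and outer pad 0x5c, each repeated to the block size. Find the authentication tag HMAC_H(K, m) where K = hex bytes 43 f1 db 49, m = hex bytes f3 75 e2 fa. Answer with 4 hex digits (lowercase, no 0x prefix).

7f33

Key hex bytes 43 f1 db 49 is 4 bytes > B = 3, so hash it first: H(key) = 1e 3a, then zero-pad to 3 bytes: K' = 1e 3a 00.
K' ⊕ ipad = 28 0c 36.  K' ⊕ opad = 42 66 5c.
Inner input = (K'⊕ipad) ∥ m = 28 0c 36 ∥ f3 75 e2 fa.
Inner hash: even-index sum = 461 mod 256 = 205; odd-index sum = 481 mod 256 = 225 → cd e1.
Outer input = (K'⊕opad) ∥ inner = 42 66 5c ∥ cd e1.
Outer hash (tag): even-index sum = 383 mod 256 = 127; odd-index sum = 307 mod 256 = 51 → 7f 33.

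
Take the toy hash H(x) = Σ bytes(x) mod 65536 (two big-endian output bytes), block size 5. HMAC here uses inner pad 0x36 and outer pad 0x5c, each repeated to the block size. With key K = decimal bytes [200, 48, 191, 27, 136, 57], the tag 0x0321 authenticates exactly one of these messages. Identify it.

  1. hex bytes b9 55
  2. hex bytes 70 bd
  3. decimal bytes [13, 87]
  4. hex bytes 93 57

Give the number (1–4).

3

Key decimal bytes [200, 48, 191, 27, 136, 57] = c8 30 bf 1b 88 39 is 6 bytes > B = 5, so hash it first: H(key) = 02 93, then zero-pad to 5 bytes: K' = 02 93 00 00 00.
K' ⊕ ipad = 34 a5 36 36 36; K' ⊕ opad = 5e cf 5c 5c 5c.
m1: inner = H(34 a5 36 36 36 b9 55) = 02 89; tag = H(5e cf 5c 5c 5c 02 89) = 02cc
m2: inner = H(34 a5 36 36 36 70 bd) = 02 a8; tag = H(5e cf 5c 5c 5c 02 a8) = 02eb
m3: inner = H(34 a5 36 36 36 0d 57) = 01 df; tag = H(5e cf 5c 5c 5c 01 df) = 0321 ← matches
m4: inner = H(34 a5 36 36 36 93 57) = 02 65; tag = H(5e cf 5c 5c 5c 02 65) = 02a8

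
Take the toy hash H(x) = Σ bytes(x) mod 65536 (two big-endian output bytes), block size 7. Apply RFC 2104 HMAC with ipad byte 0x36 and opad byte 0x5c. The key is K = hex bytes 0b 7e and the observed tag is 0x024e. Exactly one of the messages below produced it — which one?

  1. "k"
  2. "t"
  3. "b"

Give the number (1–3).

Key hex bytes 0b 7e is 2 bytes ≤ B = 7; zero-pad to 7 bytes: K' = 0b 7e 00 00 00 00 00.
K' ⊕ ipad = 3d 48 36 36 36 36 36; K' ⊕ opad = 57 22 5c 5c 5c 5c 5c.
m1: inner = H(3d 48 36 36 36 36 36 6b) = 01 fe; tag = H(57 22 5c 5c 5c 5c 5c 01 fe) = 0344
m2: inner = H(3d 48 36 36 36 36 36 74) = 02 07; tag = H(57 22 5c 5c 5c 5c 5c 02 07) = 024e ← matches
m3: inner = H(3d 48 36 36 36 36 36 62) = 01 f5; tag = H(57 22 5c 5c 5c 5c 5c 01 f5) = 033b

2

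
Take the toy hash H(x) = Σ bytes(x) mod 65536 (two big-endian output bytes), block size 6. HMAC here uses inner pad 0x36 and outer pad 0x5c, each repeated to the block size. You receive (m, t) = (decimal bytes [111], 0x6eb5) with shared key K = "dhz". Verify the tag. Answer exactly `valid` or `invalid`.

invalid

Key "dhz" = 64 68 7a is 3 bytes ≤ B = 6; zero-pad to 6 bytes: K' = 64 68 7a 00 00 00.
K' ⊕ ipad = 52 5e 4c 36 36 36; K' ⊕ opad = 38 34 26 5c 5c 5c.
Inner hash: sum = 82+94+76+54+54+54+111 = 525 → 02 0d.
Outer hash (recomputed tag): sum = 56+52+38+92+92+92+2+13 = 437 → 01 b5.
Recomputed tag = 01b5; claimed = 6eb5 → mismatch.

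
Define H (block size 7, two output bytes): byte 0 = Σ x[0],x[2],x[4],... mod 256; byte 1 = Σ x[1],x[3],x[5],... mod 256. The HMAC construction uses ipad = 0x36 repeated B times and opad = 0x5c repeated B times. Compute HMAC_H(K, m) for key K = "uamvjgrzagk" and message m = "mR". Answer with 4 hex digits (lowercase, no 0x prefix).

Key "uamvjgrzagk" = 75 61 6d 76 6a 67 72 7a 61 67 6b is 11 bytes > B = 7, so hash it first: H(key) = 8a 1f, then zero-pad to 7 bytes: K' = 8a 1f 00 00 00 00 00.
K' ⊕ ipad = bc 29 36 36 36 36 36.  K' ⊕ opad = d6 43 5c 5c 5c 5c 5c.
Inner input = (K'⊕ipad) ∥ m = bc 29 36 36 36 36 36 ∥ 6d 52.
Inner hash: even-index sum = 432 mod 256 = 176; odd-index sum = 258 mod 256 = 2 → b0 02.
Outer input = (K'⊕opad) ∥ inner = d6 43 5c 5c 5c 5c 5c ∥ b0 02.
Outer hash (tag): even-index sum = 492 mod 256 = 236; odd-index sum = 427 mod 256 = 171 → ec ab.

ecab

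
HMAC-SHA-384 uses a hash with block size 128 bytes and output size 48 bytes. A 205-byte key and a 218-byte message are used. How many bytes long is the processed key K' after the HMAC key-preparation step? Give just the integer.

Key is 205 > 128 bytes, so it is hashed to 48 bytes then zero-padded to 128: |K'| = 128.

128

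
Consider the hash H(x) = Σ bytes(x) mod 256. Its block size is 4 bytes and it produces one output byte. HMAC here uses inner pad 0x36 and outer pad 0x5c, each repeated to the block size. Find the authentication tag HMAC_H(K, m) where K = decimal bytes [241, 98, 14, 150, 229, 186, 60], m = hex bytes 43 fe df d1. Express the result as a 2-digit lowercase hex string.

19

Key decimal bytes [241, 98, 14, 150, 229, 186, 60] = f1 62 0e 96 e5 ba 3c is 7 bytes > B = 4, so hash it first: H(key) = d2, then zero-pad to 4 bytes: K' = d2 00 00 00.
K' ⊕ ipad = e4 36 36 36.  K' ⊕ opad = 8e 5c 5c 5c.
Inner input = (K'⊕ipad) ∥ m = e4 36 36 36 ∥ 43 fe df d1.
Inner hash: sum = 228+54+54+54+67+254+223+209 = 1143; mod 256 = 119 → 77.
Outer input = (K'⊕opad) ∥ inner = 8e 5c 5c 5c ∥ 77.
Outer hash (tag): sum = 142+92+92+92+119 = 537; mod 256 = 25 → 19.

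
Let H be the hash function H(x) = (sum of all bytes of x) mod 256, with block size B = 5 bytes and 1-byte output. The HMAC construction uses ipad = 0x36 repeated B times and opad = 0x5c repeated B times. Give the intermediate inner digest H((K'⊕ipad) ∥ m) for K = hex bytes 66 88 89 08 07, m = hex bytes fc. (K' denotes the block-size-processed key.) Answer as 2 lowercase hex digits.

38

Key hex bytes 66 88 89 08 07 is exactly B = 5 bytes: K' = 66 88 89 08 07.
K' ⊕ ipad = 50 be bf 3e 31.
Inner input = 50 be bf 3e 31 ∥ fc.
Inner hash: sum = 80+190+191+62+49+252 = 824; mod 256 = 56 → 38.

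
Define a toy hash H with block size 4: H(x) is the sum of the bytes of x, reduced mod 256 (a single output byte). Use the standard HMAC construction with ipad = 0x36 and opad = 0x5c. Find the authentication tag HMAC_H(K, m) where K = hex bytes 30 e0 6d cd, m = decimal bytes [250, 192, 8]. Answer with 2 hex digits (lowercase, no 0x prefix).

Key hex bytes 30 e0 6d cd is exactly B = 4 bytes: K' = 30 e0 6d cd.
K' ⊕ ipad = 06 d6 5b fb.  K' ⊕ opad = 6c bc 31 91.
Inner input = (K'⊕ipad) ∥ m = 06 d6 5b fb ∥ fa c0 08.
Inner hash: sum = 6+214+91+251+250+192+8 = 1012; mod 256 = 244 → f4.
Outer input = (K'⊕opad) ∥ inner = 6c bc 31 91 ∥ f4.
Outer hash (tag): sum = 108+188+49+145+244 = 734; mod 256 = 222 → de.

de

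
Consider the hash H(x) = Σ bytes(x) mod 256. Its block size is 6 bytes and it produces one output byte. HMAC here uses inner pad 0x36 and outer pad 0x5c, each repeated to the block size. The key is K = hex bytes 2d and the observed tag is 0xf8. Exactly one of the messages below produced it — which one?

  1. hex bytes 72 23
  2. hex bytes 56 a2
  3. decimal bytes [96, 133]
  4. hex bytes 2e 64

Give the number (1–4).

4

Key hex bytes 2d is 1 byte ≤ B = 6; zero-pad to 6 bytes: K' = 2d 00 00 00 00 00.
K' ⊕ ipad = 1b 36 36 36 36 36; K' ⊕ opad = 71 5c 5c 5c 5c 5c.
m1: inner = H(1b 36 36 36 36 36 72 23) = be; tag = H(71 5c 5c 5c 5c 5c be) = fb
m2: inner = H(1b 36 36 36 36 36 56 a2) = 21; tag = H(71 5c 5c 5c 5c 5c 21) = 5e
m3: inner = H(1b 36 36 36 36 36 60 85) = 0e; tag = H(71 5c 5c 5c 5c 5c 0e) = 4b
m4: inner = H(1b 36 36 36 36 36 2e 64) = bb; tag = H(71 5c 5c 5c 5c 5c bb) = f8 ← matches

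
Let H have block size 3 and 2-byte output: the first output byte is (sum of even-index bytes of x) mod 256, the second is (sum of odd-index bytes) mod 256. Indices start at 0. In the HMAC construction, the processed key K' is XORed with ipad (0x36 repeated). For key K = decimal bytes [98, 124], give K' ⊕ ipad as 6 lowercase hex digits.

544a36

Key decimal bytes [98, 124] = 62 7c is 2 bytes ≤ B = 3; zero-pad to 3 bytes: K' = 62 7c 00.
XOR each byte with 0x36: 62⊕36=54, 7c⊕36=4a, 00⊕36=36.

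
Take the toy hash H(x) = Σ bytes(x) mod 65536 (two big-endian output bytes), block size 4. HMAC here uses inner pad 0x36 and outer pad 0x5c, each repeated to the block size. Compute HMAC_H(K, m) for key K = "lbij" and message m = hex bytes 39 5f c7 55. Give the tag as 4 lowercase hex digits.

Key "lbij" = 6c 62 69 6a is exactly B = 4 bytes: K' = 6c 62 69 6a.
K' ⊕ ipad = 5a 54 5f 5c.  K' ⊕ opad = 30 3e 35 36.
Inner input = (K'⊕ipad) ∥ m = 5a 54 5f 5c ∥ 39 5f c7 55.
Inner hash: sum = 90+84+95+92+57+95+199+85 = 797 → 03 1d.
Outer input = (K'⊕opad) ∥ inner = 30 3e 35 36 ∥ 03 1d.
Outer hash (tag): sum = 48+62+53+54+3+29 = 249 → 00 f9.

00f9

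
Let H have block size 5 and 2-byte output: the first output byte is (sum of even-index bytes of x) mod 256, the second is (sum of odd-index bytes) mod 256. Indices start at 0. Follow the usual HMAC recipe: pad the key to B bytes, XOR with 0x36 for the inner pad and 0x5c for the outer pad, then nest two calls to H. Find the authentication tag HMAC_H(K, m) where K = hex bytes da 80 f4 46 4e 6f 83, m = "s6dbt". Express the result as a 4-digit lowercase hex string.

ff72

Key hex bytes da 80 f4 46 4e 6f 83 is 7 bytes > B = 5, so hash it first: H(key) = 9f 35, then zero-pad to 5 bytes: K' = 9f 35 00 00 00.
K' ⊕ ipad = a9 03 36 36 36.  K' ⊕ opad = c3 69 5c 5c 5c.
Inner input = (K'⊕ipad) ∥ m = a9 03 36 36 36 ∥ 73 36 64 62 74.
Inner hash: even-index sum = 429 mod 256 = 173; odd-index sum = 388 mod 256 = 132 → ad 84.
Outer input = (K'⊕opad) ∥ inner = c3 69 5c 5c 5c ∥ ad 84.
Outer hash (tag): even-index sum = 511 mod 256 = 255; odd-index sum = 370 mod 256 = 114 → ff 72.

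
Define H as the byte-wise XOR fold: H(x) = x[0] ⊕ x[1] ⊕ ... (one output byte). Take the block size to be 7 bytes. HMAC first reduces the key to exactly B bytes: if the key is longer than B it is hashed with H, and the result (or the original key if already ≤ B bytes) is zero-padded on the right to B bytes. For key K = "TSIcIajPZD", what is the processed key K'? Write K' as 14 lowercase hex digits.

|K| = 10 > B = 7, so first hash the key.
H(K): XOR 54⊕53⊕49⊕63⊕49⊕61⊕6a⊕50⊕5a⊕44 = 21.
Zero-pad H(K) = 21 to 7 bytes: K' = 21 00 00 00 00 00 00.

21000000000000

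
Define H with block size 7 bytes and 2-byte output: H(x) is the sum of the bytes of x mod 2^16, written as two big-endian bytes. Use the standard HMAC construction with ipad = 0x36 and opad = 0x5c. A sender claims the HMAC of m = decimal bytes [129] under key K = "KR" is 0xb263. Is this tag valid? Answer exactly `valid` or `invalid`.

Key "KR" = 4b 52 is 2 bytes ≤ B = 7; zero-pad to 7 bytes: K' = 4b 52 00 00 00 00 00.
K' ⊕ ipad = 7d 64 36 36 36 36 36; K' ⊕ opad = 17 0e 5c 5c 5c 5c 5c.
Inner hash: sum = 125+100+54+54+54+54+54+129 = 624 → 02 70.
Outer hash (recomputed tag): sum = 23+14+92+92+92+92+92+2+112 = 611 → 02 63.
Recomputed tag = 0263; claimed = b263 → mismatch.

invalid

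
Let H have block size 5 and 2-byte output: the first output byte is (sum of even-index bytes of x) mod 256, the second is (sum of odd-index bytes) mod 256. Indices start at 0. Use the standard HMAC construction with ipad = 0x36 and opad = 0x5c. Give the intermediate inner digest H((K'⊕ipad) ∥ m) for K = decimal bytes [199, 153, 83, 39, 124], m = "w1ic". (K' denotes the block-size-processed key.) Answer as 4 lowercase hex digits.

34a0

Key decimal bytes [199, 153, 83, 39, 124] = c7 99 53 27 7c is exactly B = 5 bytes: K' = c7 99 53 27 7c.
K' ⊕ ipad = f1 af 65 11 4a.
Inner input = f1 af 65 11 4a ∥ 77 31 69 63.
Inner hash: even-index sum = 564 mod 256 = 52; odd-index sum = 416 mod 256 = 160 → 34 a0.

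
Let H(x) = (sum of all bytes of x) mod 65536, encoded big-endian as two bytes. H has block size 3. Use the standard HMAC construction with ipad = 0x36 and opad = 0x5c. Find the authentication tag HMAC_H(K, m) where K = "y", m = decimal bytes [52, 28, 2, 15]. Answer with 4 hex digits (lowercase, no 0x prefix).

00fa

Key "y" = 79 is 1 byte ≤ B = 3; zero-pad to 3 bytes: K' = 79 00 00.
K' ⊕ ipad = 4f 36 36.  K' ⊕ opad = 25 5c 5c.
Inner input = (K'⊕ipad) ∥ m = 4f 36 36 ∥ 34 1c 02 0f.
Inner hash: sum = 79+54+54+52+28+2+15 = 284 → 01 1c.
Outer input = (K'⊕opad) ∥ inner = 25 5c 5c ∥ 01 1c.
Outer hash (tag): sum = 37+92+92+1+28 = 250 → 00 fa.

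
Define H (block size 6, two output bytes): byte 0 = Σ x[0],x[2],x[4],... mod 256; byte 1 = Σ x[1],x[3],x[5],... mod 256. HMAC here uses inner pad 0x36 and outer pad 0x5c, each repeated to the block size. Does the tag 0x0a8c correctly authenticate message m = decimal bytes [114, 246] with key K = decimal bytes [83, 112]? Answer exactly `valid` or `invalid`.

valid

Key decimal bytes [83, 112] = 53 70 is 2 bytes ≤ B = 6; zero-pad to 6 bytes: K' = 53 70 00 00 00 00.
K' ⊕ ipad = 65 46 36 36 36 36; K' ⊕ opad = 0f 2c 5c 5c 5c 5c.
Inner hash: even-index sum = 323 mod 256 = 67; odd-index sum = 424 mod 256 = 168 → 43 a8.
Outer hash (recomputed tag): even-index sum = 266 mod 256 = 10; odd-index sum = 396 mod 256 = 140 → 0a 8c.
Recomputed tag = 0a8c; claimed = 0a8c → match.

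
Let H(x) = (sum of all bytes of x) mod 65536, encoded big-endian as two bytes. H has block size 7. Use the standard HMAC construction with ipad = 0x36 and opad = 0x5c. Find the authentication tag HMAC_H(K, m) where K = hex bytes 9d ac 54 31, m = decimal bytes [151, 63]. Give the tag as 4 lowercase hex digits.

Key hex bytes 9d ac 54 31 is 4 bytes ≤ B = 7; zero-pad to 7 bytes: K' = 9d ac 54 31 00 00 00.
K' ⊕ ipad = ab 9a 62 07 36 36 36.  K' ⊕ opad = c1 f0 08 6d 5c 5c 5c.
Inner input = (K'⊕ipad) ∥ m = ab 9a 62 07 36 36 36 ∥ 97 3f.
Inner hash: sum = 171+154+98+7+54+54+54+151+63 = 806 → 03 26.
Outer input = (K'⊕opad) ∥ inner = c1 f0 08 6d 5c 5c 5c ∥ 03 26.
Outer hash (tag): sum = 193+240+8+109+92+92+92+3+38 = 867 → 03 63.

0363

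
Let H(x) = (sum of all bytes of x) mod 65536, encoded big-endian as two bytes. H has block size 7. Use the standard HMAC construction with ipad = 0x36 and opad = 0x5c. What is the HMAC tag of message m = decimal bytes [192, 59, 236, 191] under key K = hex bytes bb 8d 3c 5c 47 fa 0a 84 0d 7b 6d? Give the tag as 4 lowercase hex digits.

0398

Key hex bytes bb 8d 3c 5c 47 fa 0a 84 0d 7b 6d is 11 bytes > B = 7, so hash it first: H(key) = 04 a4, then zero-pad to 7 bytes: K' = 04 a4 00 00 00 00 00.
K' ⊕ ipad = 32 92 36 36 36 36 36.  K' ⊕ opad = 58 f8 5c 5c 5c 5c 5c.
Inner input = (K'⊕ipad) ∥ m = 32 92 36 36 36 36 36 ∥ c0 3b ec bf.
Inner hash: sum = 50+146+54+54+54+54+54+192+59+236+191 = 1144 → 04 78.
Outer input = (K'⊕opad) ∥ inner = 58 f8 5c 5c 5c 5c 5c ∥ 04 78.
Outer hash (tag): sum = 88+248+92+92+92+92+92+4+120 = 920 → 03 98.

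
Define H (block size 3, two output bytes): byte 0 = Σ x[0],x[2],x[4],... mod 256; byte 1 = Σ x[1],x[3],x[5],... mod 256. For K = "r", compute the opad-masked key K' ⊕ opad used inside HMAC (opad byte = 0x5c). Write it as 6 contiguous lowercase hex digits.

Key "r" = 72 is 1 byte ≤ B = 3; zero-pad to 3 bytes: K' = 72 00 00.
XOR each byte with 0x5c: 72⊕5c=2e, 00⊕5c=5c, 00⊕5c=5c.

2e5c5c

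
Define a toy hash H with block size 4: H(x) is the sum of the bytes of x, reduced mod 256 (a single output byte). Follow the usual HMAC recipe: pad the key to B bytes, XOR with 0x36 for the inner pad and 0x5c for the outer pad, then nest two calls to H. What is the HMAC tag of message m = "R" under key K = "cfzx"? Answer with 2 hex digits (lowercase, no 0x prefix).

54

Key "cfzx" = 63 66 7a 78 is exactly B = 4 bytes: K' = 63 66 7a 78.
K' ⊕ ipad = 55 50 4c 4e.  K' ⊕ opad = 3f 3a 26 24.
Inner input = (K'⊕ipad) ∥ m = 55 50 4c 4e ∥ 52.
Inner hash: sum = 85+80+76+78+82 = 401; mod 256 = 145 → 91.
Outer input = (K'⊕opad) ∥ inner = 3f 3a 26 24 ∥ 91.
Outer hash (tag): sum = 63+58+38+36+145 = 340; mod 256 = 84 → 54.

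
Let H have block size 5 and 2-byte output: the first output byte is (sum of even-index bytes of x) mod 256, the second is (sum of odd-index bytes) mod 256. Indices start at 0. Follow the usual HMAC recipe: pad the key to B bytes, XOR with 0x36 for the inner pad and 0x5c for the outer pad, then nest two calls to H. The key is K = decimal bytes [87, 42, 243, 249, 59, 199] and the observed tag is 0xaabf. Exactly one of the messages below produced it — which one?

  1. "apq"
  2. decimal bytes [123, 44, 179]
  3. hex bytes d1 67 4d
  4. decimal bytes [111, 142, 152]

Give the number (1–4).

Key decimal bytes [87, 42, 243, 249, 59, 199] = 57 2a f3 f9 3b c7 is 6 bytes > B = 5, so hash it first: H(key) = 85 ea, then zero-pad to 5 bytes: K' = 85 ea 00 00 00.
K' ⊕ ipad = b3 dc 36 36 36; K' ⊕ opad = d9 b6 5c 5c 5c.
m1: inner = H(b3 dc 36 36 36 61 70 71) = 8f e4; tag = H(d9 b6 5c 5c 5c 8f e4) = 75a1
m2: inner = H(b3 dc 36 36 36 7b 2c b3) = 4b 40; tag = H(d9 b6 5c 5c 5c 4b 40) = d15d
m3: inner = H(b3 dc 36 36 36 d1 67 4d) = 86 30; tag = H(d9 b6 5c 5c 5c 86 30) = c198
m4: inner = H(b3 dc 36 36 36 6f 8e 98) = ad 19; tag = H(d9 b6 5c 5c 5c ad 19) = aabf ← matches

4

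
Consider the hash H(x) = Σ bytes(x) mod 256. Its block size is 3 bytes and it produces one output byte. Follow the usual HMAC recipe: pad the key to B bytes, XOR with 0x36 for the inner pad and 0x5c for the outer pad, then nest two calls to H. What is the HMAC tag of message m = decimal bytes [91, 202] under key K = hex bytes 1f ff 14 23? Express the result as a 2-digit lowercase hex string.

Key hex bytes 1f ff 14 23 is 4 bytes > B = 3, so hash it first: H(key) = 55, then zero-pad to 3 bytes: K' = 55 00 00.
K' ⊕ ipad = 63 36 36.  K' ⊕ opad = 09 5c 5c.
Inner input = (K'⊕ipad) ∥ m = 63 36 36 ∥ 5b ca.
Inner hash: sum = 99+54+54+91+202 = 500; mod 256 = 244 → f4.
Outer input = (K'⊕opad) ∥ inner = 09 5c 5c ∥ f4.
Outer hash (tag): sum = 9+92+92+244 = 437; mod 256 = 181 → b5.

b5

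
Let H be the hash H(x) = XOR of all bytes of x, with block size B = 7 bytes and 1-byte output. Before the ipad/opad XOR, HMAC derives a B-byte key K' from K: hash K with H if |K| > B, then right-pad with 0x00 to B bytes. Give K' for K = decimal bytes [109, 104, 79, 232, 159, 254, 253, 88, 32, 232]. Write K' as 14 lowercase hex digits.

ae000000000000

|K| = 10 > B = 7, so first hash the key.
H(K): XOR 6d⊕68⊕4f⊕e8⊕9f⊕fe⊕fd⊕58⊕20⊕e8 = ae.
Zero-pad H(K) = ae to 7 bytes: K' = ae 00 00 00 00 00 00.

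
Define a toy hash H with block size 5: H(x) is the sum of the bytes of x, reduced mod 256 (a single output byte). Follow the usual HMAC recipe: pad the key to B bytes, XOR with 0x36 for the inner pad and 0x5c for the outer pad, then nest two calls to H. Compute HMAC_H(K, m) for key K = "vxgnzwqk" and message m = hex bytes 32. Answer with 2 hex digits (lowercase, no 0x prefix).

ec

Key "vxgnzwqk" = 76 78 67 6e 7a 77 71 6b is 8 bytes > B = 5, so hash it first: H(key) = 90, then zero-pad to 5 bytes: K' = 90 00 00 00 00.
K' ⊕ ipad = a6 36 36 36 36.  K' ⊕ opad = cc 5c 5c 5c 5c.
Inner input = (K'⊕ipad) ∥ m = a6 36 36 36 36 ∥ 32.
Inner hash: sum = 166+54+54+54+54+50 = 432; mod 256 = 176 → b0.
Outer input = (K'⊕opad) ∥ inner = cc 5c 5c 5c 5c ∥ b0.
Outer hash (tag): sum = 204+92+92+92+92+176 = 748; mod 256 = 236 → ec.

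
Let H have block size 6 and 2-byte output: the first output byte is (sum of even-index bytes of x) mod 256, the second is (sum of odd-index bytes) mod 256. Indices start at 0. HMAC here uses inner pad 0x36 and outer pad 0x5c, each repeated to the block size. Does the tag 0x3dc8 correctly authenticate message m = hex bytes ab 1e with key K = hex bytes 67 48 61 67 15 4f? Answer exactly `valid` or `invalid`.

invalid

Key hex bytes 67 48 61 67 15 4f is exactly B = 6 bytes: K' = 67 48 61 67 15 4f.
K' ⊕ ipad = 51 7e 57 51 23 79; K' ⊕ opad = 3b 14 3d 3b 49 13.
Inner hash: even-index sum = 374 mod 256 = 118; odd-index sum = 358 mod 256 = 102 → 76 66.
Outer hash (recomputed tag): even-index sum = 311 mod 256 = 55; odd-index sum = 200 mod 256 = 200 → 37 c8.
Recomputed tag = 37c8; claimed = 3dc8 → mismatch.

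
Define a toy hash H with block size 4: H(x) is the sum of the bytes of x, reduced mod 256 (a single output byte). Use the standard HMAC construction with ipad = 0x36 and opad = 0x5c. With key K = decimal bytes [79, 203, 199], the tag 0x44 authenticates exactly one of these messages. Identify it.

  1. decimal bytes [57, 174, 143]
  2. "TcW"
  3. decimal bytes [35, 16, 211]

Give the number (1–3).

Key decimal bytes [79, 203, 199] = 4f cb c7 is 3 bytes ≤ B = 4; zero-pad to 4 bytes: K' = 4f cb c7 00.
K' ⊕ ipad = 79 fd f1 36; K' ⊕ opad = 13 97 9b 5c.
m1: inner = H(79 fd f1 36 39 ae 8f) = 13; tag = H(13 97 9b 5c 13) = b4
m2: inner = H(79 fd f1 36 54 63 57) = ab; tag = H(13 97 9b 5c ab) = 4c
m3: inner = H(79 fd f1 36 23 10 d3) = a3; tag = H(13 97 9b 5c a3) = 44 ← matches

3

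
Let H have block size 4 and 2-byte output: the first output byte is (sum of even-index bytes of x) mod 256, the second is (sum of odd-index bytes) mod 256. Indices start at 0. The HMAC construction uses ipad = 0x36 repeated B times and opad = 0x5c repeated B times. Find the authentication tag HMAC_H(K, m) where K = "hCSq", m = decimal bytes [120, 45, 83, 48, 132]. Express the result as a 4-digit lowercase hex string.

5565

Key "hCSq" = 68 43 53 71 is exactly B = 4 bytes: K' = 68 43 53 71.
K' ⊕ ipad = 5e 75 65 47.  K' ⊕ opad = 34 1f 0f 2d.
Inner input = (K'⊕ipad) ∥ m = 5e 75 65 47 ∥ 78 2d 53 30 84.
Inner hash: even-index sum = 530 mod 256 = 18; odd-index sum = 281 mod 256 = 25 → 12 19.
Outer input = (K'⊕opad) ∥ inner = 34 1f 0f 2d ∥ 12 19.
Outer hash (tag): even-index sum = 85 mod 256 = 85; odd-index sum = 101 mod 256 = 101 → 55 65.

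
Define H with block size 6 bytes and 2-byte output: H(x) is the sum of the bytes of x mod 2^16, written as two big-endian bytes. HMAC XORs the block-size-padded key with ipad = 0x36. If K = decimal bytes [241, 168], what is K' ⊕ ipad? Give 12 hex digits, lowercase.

c79e36363636

Key decimal bytes [241, 168] = f1 a8 is 2 bytes ≤ B = 6; zero-pad to 6 bytes: K' = f1 a8 00 00 00 00.
XOR each byte with 0x36: f1⊕36=c7, a8⊕36=9e, 00⊕36=36, 00⊕36=36, 00⊕36=36, 00⊕36=36.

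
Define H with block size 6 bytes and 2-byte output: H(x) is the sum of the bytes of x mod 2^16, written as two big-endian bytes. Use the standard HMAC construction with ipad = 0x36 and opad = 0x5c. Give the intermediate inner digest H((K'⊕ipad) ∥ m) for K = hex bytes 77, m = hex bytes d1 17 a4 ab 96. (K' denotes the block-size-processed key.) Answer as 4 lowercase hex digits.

Key hex bytes 77 is 1 byte ≤ B = 6; zero-pad to 6 bytes: K' = 77 00 00 00 00 00.
K' ⊕ ipad = 41 36 36 36 36 36.
Inner input = 41 36 36 36 36 36 ∥ d1 17 a4 ab 96.
Inner hash: sum = 65+54+54+54+54+54+209+23+164+171+150 = 1052 → 04 1c.

041c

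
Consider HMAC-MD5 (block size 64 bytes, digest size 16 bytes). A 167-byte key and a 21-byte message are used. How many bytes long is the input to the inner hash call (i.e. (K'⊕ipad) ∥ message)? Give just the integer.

85

Key is 167 > 64 bytes, so it is hashed to 16 bytes then zero-padded to 64: |K'| = 64.
Inner input = (K'⊕ipad) ∥ m → 64 + 21 = 85 bytes.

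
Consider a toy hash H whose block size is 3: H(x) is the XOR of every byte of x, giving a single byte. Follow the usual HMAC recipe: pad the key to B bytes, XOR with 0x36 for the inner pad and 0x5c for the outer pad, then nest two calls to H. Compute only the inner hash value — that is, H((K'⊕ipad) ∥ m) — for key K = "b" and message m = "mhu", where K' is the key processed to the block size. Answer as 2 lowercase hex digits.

Key "b" = 62 is 1 byte ≤ B = 3; zero-pad to 3 bytes: K' = 62 00 00.
K' ⊕ ipad = 54 36 36.
Inner input = 54 36 36 ∥ 6d 68 75.
Inner hash: XOR 54⊕36⊕36⊕6d⊕68⊕75 = 24.

24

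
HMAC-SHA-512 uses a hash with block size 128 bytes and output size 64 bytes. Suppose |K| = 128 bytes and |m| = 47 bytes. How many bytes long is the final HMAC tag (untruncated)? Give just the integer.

64

The tag is one SHA-512 digest: 64 bytes.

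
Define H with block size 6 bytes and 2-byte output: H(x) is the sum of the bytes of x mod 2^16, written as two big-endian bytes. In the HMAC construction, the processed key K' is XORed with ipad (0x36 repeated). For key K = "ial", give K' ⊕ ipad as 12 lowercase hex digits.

Key "ial" = 69 61 6c is 3 bytes ≤ B = 6; zero-pad to 6 bytes: K' = 69 61 6c 00 00 00.
XOR each byte with 0x36: 69⊕36=5f, 61⊕36=57, 6c⊕36=5a, 00⊕36=36, 00⊕36=36, 00⊕36=36.

5f575a363636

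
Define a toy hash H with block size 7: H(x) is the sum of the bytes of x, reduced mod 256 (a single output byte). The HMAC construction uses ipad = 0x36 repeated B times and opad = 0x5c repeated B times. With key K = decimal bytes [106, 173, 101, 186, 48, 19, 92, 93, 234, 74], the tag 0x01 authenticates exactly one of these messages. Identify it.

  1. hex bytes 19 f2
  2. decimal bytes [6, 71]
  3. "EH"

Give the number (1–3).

1

Key decimal bytes [106, 173, 101, 186, 48, 19, 92, 93, 234, 74] = 6a ad 65 ba 30 13 5c 5d ea 4a is 10 bytes > B = 7, so hash it first: H(key) = 66, then zero-pad to 7 bytes: K' = 66 00 00 00 00 00 00.
K' ⊕ ipad = 50 36 36 36 36 36 36; K' ⊕ opad = 3a 5c 5c 5c 5c 5c 5c.
m1: inner = H(50 36 36 36 36 36 36 19 f2) = 9f; tag = H(3a 5c 5c 5c 5c 5c 5c 9f) = 01 ← matches
m2: inner = H(50 36 36 36 36 36 36 06 47) = e1; tag = H(3a 5c 5c 5c 5c 5c 5c e1) = 43
m3: inner = H(50 36 36 36 36 36 36 45 48) = 21; tag = H(3a 5c 5c 5c 5c 5c 5c 21) = 83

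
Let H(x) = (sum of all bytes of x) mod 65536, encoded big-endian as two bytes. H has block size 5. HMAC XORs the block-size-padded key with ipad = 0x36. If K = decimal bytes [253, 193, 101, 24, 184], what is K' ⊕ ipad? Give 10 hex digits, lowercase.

Key decimal bytes [253, 193, 101, 24, 184] = fd c1 65 18 b8 is exactly B = 5 bytes: K' = fd c1 65 18 b8.
XOR each byte with 0x36: fd⊕36=cb, c1⊕36=f7, 65⊕36=53, 18⊕36=2e, b8⊕36=8e.

cbf7532e8e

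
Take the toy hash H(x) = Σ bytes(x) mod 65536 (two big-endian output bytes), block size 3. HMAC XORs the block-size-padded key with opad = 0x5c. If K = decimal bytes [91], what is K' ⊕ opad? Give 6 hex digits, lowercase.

Key decimal bytes [91] = 5b is 1 byte ≤ B = 3; zero-pad to 3 bytes: K' = 5b 00 00.
XOR each byte with 0x5c: 5b⊕5c=07, 00⊕5c=5c, 00⊕5c=5c.

075c5c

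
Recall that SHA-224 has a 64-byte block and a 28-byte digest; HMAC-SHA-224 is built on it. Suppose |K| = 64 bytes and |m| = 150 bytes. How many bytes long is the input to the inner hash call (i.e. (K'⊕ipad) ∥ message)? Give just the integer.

214

Key is 64 ≤ 64 bytes, zero-padded: |K'| = 64.
Inner input = (K'⊕ipad) ∥ m → 64 + 150 = 214 bytes.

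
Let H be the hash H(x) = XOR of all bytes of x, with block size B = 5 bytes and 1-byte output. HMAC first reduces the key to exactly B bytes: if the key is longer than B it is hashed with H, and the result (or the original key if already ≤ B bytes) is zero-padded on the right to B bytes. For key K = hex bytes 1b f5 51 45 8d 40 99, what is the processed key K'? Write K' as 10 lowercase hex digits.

|K| = 7 > B = 5, so first hash the key.
H(K): XOR 1b⊕f5⊕51⊕45⊕8d⊕40⊕99 = ae.
Zero-pad H(K) = ae to 5 bytes: K' = ae 00 00 00 00.

ae00000000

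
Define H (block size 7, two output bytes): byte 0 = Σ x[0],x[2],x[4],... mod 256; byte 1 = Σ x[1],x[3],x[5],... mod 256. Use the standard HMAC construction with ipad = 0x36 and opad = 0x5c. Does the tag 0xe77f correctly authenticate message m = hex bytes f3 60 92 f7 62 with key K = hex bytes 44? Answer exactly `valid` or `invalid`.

invalid

Key hex bytes 44 is 1 byte ≤ B = 7; zero-pad to 7 bytes: K' = 44 00 00 00 00 00 00.
K' ⊕ ipad = 72 36 36 36 36 36 36; K' ⊕ opad = 18 5c 5c 5c 5c 5c 5c.
Inner hash: even-index sum = 619 mod 256 = 107; odd-index sum = 649 mod 256 = 137 → 6b 89.
Outer hash (recomputed tag): even-index sum = 437 mod 256 = 181; odd-index sum = 383 mod 256 = 127 → b5 7f.
Recomputed tag = b57f; claimed = e77f → mismatch.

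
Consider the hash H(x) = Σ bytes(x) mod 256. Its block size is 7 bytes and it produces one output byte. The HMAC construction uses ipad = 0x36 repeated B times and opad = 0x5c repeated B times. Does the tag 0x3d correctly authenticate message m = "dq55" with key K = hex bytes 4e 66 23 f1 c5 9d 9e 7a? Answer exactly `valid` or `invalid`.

Key hex bytes 4e 66 23 f1 c5 9d 9e 7a is 8 bytes > B = 7, so hash it first: H(key) = 42, then zero-pad to 7 bytes: K' = 42 00 00 00 00 00 00.
K' ⊕ ipad = 74 36 36 36 36 36 36; K' ⊕ opad = 1e 5c 5c 5c 5c 5c 5c.
Inner hash: sum = 116+54+54+54+54+54+54+100+113+53+53 = 759; mod 256 = 247 → f7.
Outer hash (recomputed tag): sum = 30+92+92+92+92+92+92+247 = 829; mod 256 = 61 → 3d.
Recomputed tag = 3d; claimed = 3d → match.

valid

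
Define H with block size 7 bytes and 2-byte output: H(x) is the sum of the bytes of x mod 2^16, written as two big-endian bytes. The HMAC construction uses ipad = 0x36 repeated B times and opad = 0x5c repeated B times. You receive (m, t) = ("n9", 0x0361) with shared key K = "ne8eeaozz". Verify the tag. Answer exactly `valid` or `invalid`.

Key "ne8eeaozz" = 6e 65 38 65 65 61 6f 7a 7a is 9 bytes > B = 7, so hash it first: H(key) = 03 99, then zero-pad to 7 bytes: K' = 03 99 00 00 00 00 00.
K' ⊕ ipad = 35 af 36 36 36 36 36; K' ⊕ opad = 5f c5 5c 5c 5c 5c 5c.
Inner hash: sum = 53+175+54+54+54+54+54+110+57 = 665 → 02 99.
Outer hash (recomputed tag): sum = 95+197+92+92+92+92+92+2+153 = 907 → 03 8b.
Recomputed tag = 038b; claimed = 0361 → mismatch.

invalid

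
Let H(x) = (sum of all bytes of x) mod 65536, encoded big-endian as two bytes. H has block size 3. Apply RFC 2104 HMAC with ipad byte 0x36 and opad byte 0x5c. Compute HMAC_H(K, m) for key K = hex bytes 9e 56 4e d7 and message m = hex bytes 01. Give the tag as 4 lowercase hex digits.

Key hex bytes 9e 56 4e d7 is 4 bytes > B = 3, so hash it first: H(key) = 02 19, then zero-pad to 3 bytes: K' = 02 19 00.
K' ⊕ ipad = 34 2f 36.  K' ⊕ opad = 5e 45 5c.
Inner input = (K'⊕ipad) ∥ m = 34 2f 36 ∥ 01.
Inner hash: sum = 52+47+54+1 = 154 → 00 9a.
Outer input = (K'⊕opad) ∥ inner = 5e 45 5c ∥ 00 9a.
Outer hash (tag): sum = 94+69+92+0+154 = 409 → 01 99.

0199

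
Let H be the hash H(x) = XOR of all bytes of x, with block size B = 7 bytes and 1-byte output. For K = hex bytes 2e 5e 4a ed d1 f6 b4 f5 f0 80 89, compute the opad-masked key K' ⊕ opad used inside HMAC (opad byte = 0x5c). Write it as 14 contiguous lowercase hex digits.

Key hex bytes 2e 5e 4a ed d1 f6 b4 f5 f0 80 89 is 11 bytes > B = 7, so hash it first: H(key) = 48, then zero-pad to 7 bytes: K' = 48 00 00 00 00 00 00.
XOR each byte with 0x5c: 48⊕5c=14, 00⊕5c=5c, 00⊕5c=5c, 00⊕5c=5c, 00⊕5c=5c, 00⊕5c=5c, 00⊕5c=5c.

145c5c5c5c5c5c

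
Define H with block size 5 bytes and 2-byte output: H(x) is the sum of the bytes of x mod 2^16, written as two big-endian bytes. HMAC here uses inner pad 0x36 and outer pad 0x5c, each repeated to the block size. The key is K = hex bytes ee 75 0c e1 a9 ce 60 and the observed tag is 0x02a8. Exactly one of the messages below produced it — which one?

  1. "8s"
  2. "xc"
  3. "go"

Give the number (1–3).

Key hex bytes ee 75 0c e1 a9 ce 60 is 7 bytes > B = 5, so hash it first: H(key) = 04 27, then zero-pad to 5 bytes: K' = 04 27 00 00 00.
K' ⊕ ipad = 32 11 36 36 36; K' ⊕ opad = 58 7b 5c 5c 5c.
m1: inner = H(32 11 36 36 36 38 73) = 01 90; tag = H(58 7b 5c 5c 5c 01 90) = 0278
m2: inner = H(32 11 36 36 36 78 63) = 01 c0; tag = H(58 7b 5c 5c 5c 01 c0) = 02a8 ← matches
m3: inner = H(32 11 36 36 36 67 6f) = 01 bb; tag = H(58 7b 5c 5c 5c 01 bb) = 02a3

2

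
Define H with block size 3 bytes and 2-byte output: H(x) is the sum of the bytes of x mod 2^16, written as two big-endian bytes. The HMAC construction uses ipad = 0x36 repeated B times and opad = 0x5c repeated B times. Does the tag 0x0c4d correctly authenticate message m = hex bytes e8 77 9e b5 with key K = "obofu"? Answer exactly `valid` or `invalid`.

Key "obofu" = 6f 62 6f 66 75 is 5 bytes > B = 3, so hash it first: H(key) = 02 1b, then zero-pad to 3 bytes: K' = 02 1b 00.
K' ⊕ ipad = 34 2d 36; K' ⊕ opad = 5e 47 5c.
Inner hash: sum = 52+45+54+232+119+158+181 = 841 → 03 49.
Outer hash (recomputed tag): sum = 94+71+92+3+73 = 333 → 01 4d.
Recomputed tag = 014d; claimed = 0c4d → mismatch.

invalid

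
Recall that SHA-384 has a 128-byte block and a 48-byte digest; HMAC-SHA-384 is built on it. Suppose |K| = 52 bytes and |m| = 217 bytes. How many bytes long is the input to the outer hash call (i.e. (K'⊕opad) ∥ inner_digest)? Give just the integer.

176

Key is 52 ≤ 128 bytes, zero-padded: |K'| = 128.
Outer input = (K'⊕opad) ∥ H(inner) → 128 + 48 = 176 bytes.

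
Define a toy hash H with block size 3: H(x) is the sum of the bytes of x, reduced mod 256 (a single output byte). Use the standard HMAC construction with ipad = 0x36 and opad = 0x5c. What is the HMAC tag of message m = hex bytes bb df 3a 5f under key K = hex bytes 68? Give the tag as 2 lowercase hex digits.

e9

Key hex bytes 68 is 1 byte ≤ B = 3; zero-pad to 3 bytes: K' = 68 00 00.
K' ⊕ ipad = 5e 36 36.  K' ⊕ opad = 34 5c 5c.
Inner input = (K'⊕ipad) ∥ m = 5e 36 36 ∥ bb df 3a 5f.
Inner hash: sum = 94+54+54+187+223+58+95 = 765; mod 256 = 253 → fd.
Outer input = (K'⊕opad) ∥ inner = 34 5c 5c ∥ fd.
Outer hash (tag): sum = 52+92+92+253 = 489; mod 256 = 233 → e9.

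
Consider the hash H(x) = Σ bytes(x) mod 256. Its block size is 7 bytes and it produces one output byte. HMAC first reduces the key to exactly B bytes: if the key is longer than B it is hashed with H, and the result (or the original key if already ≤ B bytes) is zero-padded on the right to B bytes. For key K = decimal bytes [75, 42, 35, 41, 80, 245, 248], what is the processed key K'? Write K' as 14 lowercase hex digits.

4b2a232950f5f8

Key decimal bytes [75, 42, 35, 41, 80, 245, 248] = 4b 2a 23 29 50 f5 f8 is exactly B = 7 bytes: K' = 4b 2a 23 29 50 f5 f8.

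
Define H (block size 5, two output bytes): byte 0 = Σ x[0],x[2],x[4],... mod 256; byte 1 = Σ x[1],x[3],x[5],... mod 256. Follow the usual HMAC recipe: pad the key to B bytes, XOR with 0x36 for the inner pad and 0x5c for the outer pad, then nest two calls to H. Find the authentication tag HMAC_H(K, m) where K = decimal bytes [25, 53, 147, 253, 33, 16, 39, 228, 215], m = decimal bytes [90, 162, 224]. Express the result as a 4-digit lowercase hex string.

cfe1

Key decimal bytes [25, 53, 147, 253, 33, 16, 39, 228, 215] = 19 35 93 fd 21 10 27 e4 d7 is 9 bytes > B = 5, so hash it first: H(key) = cb 26, then zero-pad to 5 bytes: K' = cb 26 00 00 00.
K' ⊕ ipad = fd 10 36 36 36.  K' ⊕ opad = 97 7a 5c 5c 5c.
Inner input = (K'⊕ipad) ∥ m = fd 10 36 36 36 ∥ 5a a2 e0.
Inner hash: even-index sum = 523 mod 256 = 11; odd-index sum = 384 mod 256 = 128 → 0b 80.
Outer input = (K'⊕opad) ∥ inner = 97 7a 5c 5c 5c ∥ 0b 80.
Outer hash (tag): even-index sum = 463 mod 256 = 207; odd-index sum = 225 mod 256 = 225 → cf e1.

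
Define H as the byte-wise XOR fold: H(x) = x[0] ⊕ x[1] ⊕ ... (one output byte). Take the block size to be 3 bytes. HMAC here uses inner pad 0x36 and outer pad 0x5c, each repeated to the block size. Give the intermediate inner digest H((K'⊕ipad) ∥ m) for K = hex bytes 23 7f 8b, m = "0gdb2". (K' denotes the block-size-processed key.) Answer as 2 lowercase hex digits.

Key hex bytes 23 7f 8b is exactly B = 3 bytes: K' = 23 7f 8b.
K' ⊕ ipad = 15 49 bd.
Inner input = 15 49 bd ∥ 30 67 64 62 32.
Inner hash: XOR 15⊕49⊕bd⊕30⊕67⊕64⊕62⊕32 = 82.

82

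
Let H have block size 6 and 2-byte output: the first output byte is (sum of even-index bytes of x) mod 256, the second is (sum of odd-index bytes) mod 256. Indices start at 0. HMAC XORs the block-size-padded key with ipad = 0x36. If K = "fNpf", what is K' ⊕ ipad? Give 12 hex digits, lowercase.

Key "fNpf" = 66 4e 70 66 is 4 bytes ≤ B = 6; zero-pad to 6 bytes: K' = 66 4e 70 66 00 00.
XOR each byte with 0x36: 66⊕36=50, 4e⊕36=78, 70⊕36=46, 66⊕36=50, 00⊕36=36, 00⊕36=36.

507846503636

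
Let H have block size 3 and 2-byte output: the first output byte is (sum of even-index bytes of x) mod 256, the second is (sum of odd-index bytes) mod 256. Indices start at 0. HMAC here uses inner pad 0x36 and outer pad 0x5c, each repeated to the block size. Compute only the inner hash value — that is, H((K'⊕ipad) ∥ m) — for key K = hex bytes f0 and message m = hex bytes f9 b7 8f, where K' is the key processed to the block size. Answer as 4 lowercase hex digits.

b3be

Key hex bytes f0 is 1 byte ≤ B = 3; zero-pad to 3 bytes: K' = f0 00 00.
K' ⊕ ipad = c6 36 36.
Inner input = c6 36 36 ∥ f9 b7 8f.
Inner hash: even-index sum = 435 mod 256 = 179; odd-index sum = 446 mod 256 = 190 → b3 be.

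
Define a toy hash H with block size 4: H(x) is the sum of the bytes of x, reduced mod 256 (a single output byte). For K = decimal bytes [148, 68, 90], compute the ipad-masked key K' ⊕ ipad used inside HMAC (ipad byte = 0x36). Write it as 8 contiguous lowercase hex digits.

a2726c36

Key decimal bytes [148, 68, 90] = 94 44 5a is 3 bytes ≤ B = 4; zero-pad to 4 bytes: K' = 94 44 5a 00.
XOR each byte with 0x36: 94⊕36=a2, 44⊕36=72, 5a⊕36=6c, 00⊕36=36.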